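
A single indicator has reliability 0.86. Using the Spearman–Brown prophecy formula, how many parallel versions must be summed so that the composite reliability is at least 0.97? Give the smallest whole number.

6

k ≥ ρ*(1−ρ₁)/(ρ₁(1−ρ*)) = 0.97·0.14 / (0.86·0.03) = 5.264.
Smallest integer k = 6.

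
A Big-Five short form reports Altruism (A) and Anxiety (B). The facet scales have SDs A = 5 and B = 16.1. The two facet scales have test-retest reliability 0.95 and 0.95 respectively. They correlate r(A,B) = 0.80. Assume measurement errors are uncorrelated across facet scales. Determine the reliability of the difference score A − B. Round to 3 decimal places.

Var(A−B) = 5² + 16.1² − 2·5·16.1·0.80 = 284.21 − 128.8 = 155.41.
Under uncorrelated errors the observed covariances equal the true-score covariances, so only the own-variance terms attenuate.
True-score variance = [5²·0.95 + 16.1²·0.95] − 128.8 = 270 − 128.8 = 141.2.
Reliability = 141.2 / 155.41 = 0.909.

0.909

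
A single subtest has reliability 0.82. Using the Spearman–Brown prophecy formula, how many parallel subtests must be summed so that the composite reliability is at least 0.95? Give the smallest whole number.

k ≥ ρ*(1−ρ₁)/(ρ₁(1−ρ*)) = 0.95·0.18 / (0.82·0.05) = 4.171.
Smallest integer k = 5.

5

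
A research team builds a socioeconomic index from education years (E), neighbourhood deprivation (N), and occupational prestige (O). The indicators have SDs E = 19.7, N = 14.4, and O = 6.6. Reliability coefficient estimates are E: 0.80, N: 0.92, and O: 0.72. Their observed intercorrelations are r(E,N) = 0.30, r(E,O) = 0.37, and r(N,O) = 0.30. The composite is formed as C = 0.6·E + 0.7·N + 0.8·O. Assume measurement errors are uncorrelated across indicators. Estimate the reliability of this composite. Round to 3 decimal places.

0.895

Var(C) = 0.6²·19.7² + 0.7²·14.4² + 0.8²·6.6² + 2·[0.42·19.7·14.4·0.30 + 0.48·19.7·6.6·0.37 + 0.56·14.4·6.6·0.30] = 269.197 + 149.604 = 418.801.
Under uncorrelated errors the observed covariances equal the true-score covariances, so only the own-variance terms attenuate.
True-score variance = [0.6²·19.7²·0.80 + 0.7²·14.4²·0.92 + 0.8²·6.6²·0.72] + 149.604 = 225.32 + 149.604 = 374.924.
Reliability = 374.924 / 418.801 = 0.895.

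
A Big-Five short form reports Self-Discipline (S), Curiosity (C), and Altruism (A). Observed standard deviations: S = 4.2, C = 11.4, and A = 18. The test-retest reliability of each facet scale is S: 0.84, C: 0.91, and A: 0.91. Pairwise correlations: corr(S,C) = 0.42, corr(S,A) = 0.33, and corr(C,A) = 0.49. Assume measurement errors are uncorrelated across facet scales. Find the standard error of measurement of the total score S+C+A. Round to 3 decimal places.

6.609

Var(total) = 471.6 + 291.211 = 762.811.
True-score variance = 427.921 + 291.211 = 719.132, so reliability = 0.9427.
Error variance = 762.811 − 719.132 = 43.6788; SEM = √43.6788 = 6.609.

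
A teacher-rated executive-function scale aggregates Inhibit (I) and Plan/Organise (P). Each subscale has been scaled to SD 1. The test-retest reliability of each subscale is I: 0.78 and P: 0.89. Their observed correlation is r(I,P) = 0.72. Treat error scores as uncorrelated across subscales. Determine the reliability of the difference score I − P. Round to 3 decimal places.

Var(I−P) = 1 + 1 − 2·0.72 = 2 − 1.44 = 0.56.
Under uncorrelated errors the observed covariances equal the true-score covariances, so only the own-variance terms attenuate.
True-score variance = [0.78 + 0.89] − 1.44 = 1.67 − 1.44 = 0.23.
Reliability = 0.23 / 0.56 = 0.411.

0.411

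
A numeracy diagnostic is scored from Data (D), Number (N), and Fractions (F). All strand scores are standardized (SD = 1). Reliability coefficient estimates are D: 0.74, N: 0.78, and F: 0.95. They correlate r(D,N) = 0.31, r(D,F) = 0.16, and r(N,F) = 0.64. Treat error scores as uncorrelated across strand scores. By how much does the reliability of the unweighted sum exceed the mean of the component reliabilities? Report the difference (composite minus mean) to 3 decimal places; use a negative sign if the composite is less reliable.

0.075

Var(sum) = 3 + 2.22 = 5.22; true-score variance = 2.47 + 2.22 = 4.69; composite reliability = 0.8985.
Mean component reliability = 0.8233.
Difference = 0.8985 − 0.8233 = 0.075.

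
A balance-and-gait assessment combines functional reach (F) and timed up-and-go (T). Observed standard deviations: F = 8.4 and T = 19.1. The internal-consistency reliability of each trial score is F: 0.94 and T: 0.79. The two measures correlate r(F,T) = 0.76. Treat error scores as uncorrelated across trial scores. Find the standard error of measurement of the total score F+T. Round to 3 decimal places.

Var(total) = 435.37 + 243.869 = 679.239.
True-score variance = 354.526 + 243.869 = 598.395, so reliability = 0.8810.
Error variance = 679.239 − 598.395 = 80.8437; SEM = √80.8437 = 8.991.

8.991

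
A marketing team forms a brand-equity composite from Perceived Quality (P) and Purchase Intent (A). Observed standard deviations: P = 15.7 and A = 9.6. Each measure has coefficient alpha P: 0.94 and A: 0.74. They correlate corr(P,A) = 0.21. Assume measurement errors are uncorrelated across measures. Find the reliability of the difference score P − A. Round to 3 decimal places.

0.859

Var(P−A) = 15.7² + 9.6² − 2·15.7·9.6·0.21 = 338.65 − 63.3024 = 275.348.
With uncorrelated errors the cross-covariances are all true-score covariance, so they carry over unchanged; only the diagonal terms shrink to ρᵢσᵢ².
True-score variance = [15.7²·0.94 + 9.6²·0.74] − 63.3024 = 299.899 − 63.3024 = 236.597.
Reliability = 236.597 / 275.348 = 0.859.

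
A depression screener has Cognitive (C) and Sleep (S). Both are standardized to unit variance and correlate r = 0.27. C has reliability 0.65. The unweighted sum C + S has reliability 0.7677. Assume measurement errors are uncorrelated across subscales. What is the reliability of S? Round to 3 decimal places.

Var(C+S) = 2 + 2·0.27 = 2.540.
True-score variance = ρ_C + ρ_S + 2·0.27, so 0.7677 = (0.65 + ρ_S + 0.54) / 2.540.
ρ_S = 0.7677·2.540 − 0.65 − 0.54 = 0.760.

0.760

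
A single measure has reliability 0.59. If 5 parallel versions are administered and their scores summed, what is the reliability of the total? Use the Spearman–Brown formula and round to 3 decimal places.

ρ_k = kρ / (1 + (k−1)ρ) = 5·0.59 / (1 + 4·0.59) = 2.950 / 3.360 = 0.878.

0.878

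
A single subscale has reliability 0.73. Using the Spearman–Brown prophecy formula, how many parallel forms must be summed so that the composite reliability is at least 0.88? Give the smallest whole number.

k ≥ ρ*(1−ρ₁)/(ρ₁(1−ρ*)) = 0.88·0.27 / (0.73·0.12) = 2.712.
Smallest integer k = 3.

3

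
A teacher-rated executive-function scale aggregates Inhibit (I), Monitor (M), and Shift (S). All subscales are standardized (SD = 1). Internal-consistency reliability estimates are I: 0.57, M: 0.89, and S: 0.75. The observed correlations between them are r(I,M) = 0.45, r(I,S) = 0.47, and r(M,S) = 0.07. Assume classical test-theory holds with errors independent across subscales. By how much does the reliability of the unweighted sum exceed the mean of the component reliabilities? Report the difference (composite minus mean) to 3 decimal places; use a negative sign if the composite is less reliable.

0.105

Var(sum) = 3 + 1.98 = 4.98; true-score variance = 2.21 + 1.98 = 4.19; composite reliability = 0.8414.
Mean component reliability = 0.7367.
Difference = 0.8414 − 0.7367 = 0.105.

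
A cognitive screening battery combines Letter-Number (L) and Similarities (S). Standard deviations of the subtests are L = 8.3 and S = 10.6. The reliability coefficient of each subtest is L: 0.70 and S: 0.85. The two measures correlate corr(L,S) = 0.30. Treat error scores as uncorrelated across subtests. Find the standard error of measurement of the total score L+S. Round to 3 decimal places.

6.125

Var(total) = 181.25 + 52.788 = 234.038.
True-score variance = 143.729 + 52.788 = 196.517, so reliability = 0.8397.
Error variance = 234.038 − 196.517 = 37.521; SEM = √37.521 = 6.125.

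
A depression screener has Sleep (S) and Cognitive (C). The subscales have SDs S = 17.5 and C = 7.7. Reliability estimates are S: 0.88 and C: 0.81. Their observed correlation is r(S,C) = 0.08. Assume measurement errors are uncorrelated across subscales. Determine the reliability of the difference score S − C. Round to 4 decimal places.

0.8604

Var(S−C) = 17.5² + 7.7² − 2·17.5·7.7·0.08 = 365.54 − 21.56 = 343.98.
Under uncorrelated errors the observed covariances equal the true-score covariances, so only the own-variance terms attenuate.
True-score variance = [17.5²·0.88 + 7.7²·0.81] − 21.56 = 317.525 − 21.56 = 295.965.
Reliability = 295.965 / 343.98 = 0.8604.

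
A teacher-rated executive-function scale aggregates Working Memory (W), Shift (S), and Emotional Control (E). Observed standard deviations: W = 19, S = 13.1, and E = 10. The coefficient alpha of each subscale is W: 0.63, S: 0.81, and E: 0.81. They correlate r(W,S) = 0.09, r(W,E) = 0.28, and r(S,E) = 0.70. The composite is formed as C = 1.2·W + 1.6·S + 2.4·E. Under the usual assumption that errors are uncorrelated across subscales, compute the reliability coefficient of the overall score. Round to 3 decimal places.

Var(C) = 1.2²·19² + 1.6²·13.1² + 2.4²·10² + 2·[1.92·19·13.1·0.09 + 2.88·19·10·0.28 + 3.84·13.1·10·0.70] = 1535.16 + 1096.71 = 2631.87.
Under uncorrelated errors the observed covariances equal the true-score covariances, so only the own-variance terms attenuate.
True-score variance = [1.2²·19²·0.63 + 1.6²·13.1²·0.81 + 2.4²·10²·0.81] + 1096.71 = 1149.91 + 1096.71 = 2246.62.
Reliability = 2246.62 / 2631.87 = 0.854.

0.854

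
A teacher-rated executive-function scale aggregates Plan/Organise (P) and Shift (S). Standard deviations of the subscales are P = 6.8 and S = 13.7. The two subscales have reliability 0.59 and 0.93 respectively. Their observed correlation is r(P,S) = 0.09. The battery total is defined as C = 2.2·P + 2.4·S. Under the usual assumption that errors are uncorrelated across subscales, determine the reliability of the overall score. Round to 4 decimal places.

0.8798

Var(C) = 2.2²·6.8² + 2.4²·13.7² + 2·[5.28·6.8·13.7·0.09] = 1304.9 + 88.5393 = 1393.44.
Under uncorrelated errors the observed covariances equal the true-score covariances, so only the own-variance terms attenuate.
True-score variance = [2.2²·6.8²·0.59 + 2.4²·13.7²·0.93] + 88.5393 = 1137.46 + 88.5393 = 1226.
Reliability = 1226 / 1393.44 = 0.8798.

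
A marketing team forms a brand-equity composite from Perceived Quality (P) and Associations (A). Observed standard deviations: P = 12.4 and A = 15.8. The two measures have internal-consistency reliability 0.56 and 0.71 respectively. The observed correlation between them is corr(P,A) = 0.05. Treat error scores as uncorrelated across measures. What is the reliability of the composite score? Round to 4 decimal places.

Var(P+A) = 12.4² + 15.8² + 2·[12.4·15.8·0.05] = 403.4 + 19.592 = 422.992.
Because errors are independent across components, Cov(Tᵢ,Tⱼ) = Cov(Xᵢ,Xⱼ); the off-diagonal part of the true-score variance is the same as above.
True-score variance = [12.4²·0.56 + 15.8²·0.71] + 19.592 = 263.35 + 19.592 = 282.942.
Reliability = 282.942 / 422.992 = 0.6689.

0.6689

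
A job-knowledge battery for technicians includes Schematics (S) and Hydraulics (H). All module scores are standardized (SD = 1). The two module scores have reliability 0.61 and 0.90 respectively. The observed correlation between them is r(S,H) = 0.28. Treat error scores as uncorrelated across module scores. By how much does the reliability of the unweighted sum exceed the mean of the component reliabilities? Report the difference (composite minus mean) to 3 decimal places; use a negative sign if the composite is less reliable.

Var(sum) = 2 + 0.56 = 2.56; true-score variance = 1.51 + 0.56 = 2.07; composite reliability = 0.8086.
Mean component reliability = 0.7550.
Difference = 0.8086 − 0.7550 = 0.054.

0.054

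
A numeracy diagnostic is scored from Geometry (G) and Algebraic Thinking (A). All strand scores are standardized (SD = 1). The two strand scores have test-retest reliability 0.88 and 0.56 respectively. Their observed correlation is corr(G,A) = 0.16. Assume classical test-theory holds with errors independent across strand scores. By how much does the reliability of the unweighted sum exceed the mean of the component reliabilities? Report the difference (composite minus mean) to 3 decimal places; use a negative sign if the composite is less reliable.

0.039

Var(sum) = 2 + 0.32 = 2.32; true-score variance = 1.44 + 0.32 = 1.76; composite reliability = 0.7586.
Mean component reliability = 0.7200.
Difference = 0.7586 − 0.7200 = 0.039.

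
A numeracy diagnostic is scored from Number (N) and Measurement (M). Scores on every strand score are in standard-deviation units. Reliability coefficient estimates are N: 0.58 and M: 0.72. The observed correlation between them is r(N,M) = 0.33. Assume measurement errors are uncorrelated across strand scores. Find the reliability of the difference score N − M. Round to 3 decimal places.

Var(N−M) = 1 + 1 − 2·0.33 = 2 − 0.66 = 1.34.
Because errors are independent across components, Cov(Tᵢ,Tⱼ) = Cov(Xᵢ,Xⱼ); the off-diagonal part of the true-score variance is the same as above.
True-score variance = [0.58 + 0.72] − 0.66 = 1.3 − 0.66 = 0.64.
Reliability = 0.64 / 1.34 = 0.478.

0.478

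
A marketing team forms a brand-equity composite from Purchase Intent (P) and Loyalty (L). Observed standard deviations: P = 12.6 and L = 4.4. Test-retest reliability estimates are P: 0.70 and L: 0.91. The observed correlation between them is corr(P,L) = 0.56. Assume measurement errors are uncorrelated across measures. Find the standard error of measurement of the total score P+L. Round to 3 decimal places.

7.026

Var(total) = 178.12 + 62.0928 = 240.213.
True-score variance = 128.75 + 62.0928 = 190.842, so reliability = 0.7945.
Error variance = 240.213 − 190.842 = 49.3704; SEM = √49.3704 = 7.026.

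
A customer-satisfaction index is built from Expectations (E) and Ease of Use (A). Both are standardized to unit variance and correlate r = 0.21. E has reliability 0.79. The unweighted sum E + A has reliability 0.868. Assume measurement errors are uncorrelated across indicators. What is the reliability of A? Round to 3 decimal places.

0.891

Var(E+A) = 2 + 2·0.21 = 2.420.
True-score variance = ρ_E + ρ_A + 2·0.21, so 0.868 = (0.79 + ρ_A + 0.42) / 2.420.
ρ_A = 0.868·2.420 − 0.79 − 0.42 = 0.891.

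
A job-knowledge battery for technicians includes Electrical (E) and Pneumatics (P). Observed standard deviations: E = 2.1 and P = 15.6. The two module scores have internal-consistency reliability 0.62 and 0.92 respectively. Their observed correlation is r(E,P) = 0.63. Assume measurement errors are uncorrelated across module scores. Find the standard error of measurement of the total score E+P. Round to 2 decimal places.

Var(total) = 247.77 + 41.2776 = 289.048.
True-score variance = 226.625 + 41.2776 = 267.903, so reliability = 0.9268.
Error variance = 289.048 − 267.903 = 21.1446; SEM = √21.1446 = 4.60.

4.60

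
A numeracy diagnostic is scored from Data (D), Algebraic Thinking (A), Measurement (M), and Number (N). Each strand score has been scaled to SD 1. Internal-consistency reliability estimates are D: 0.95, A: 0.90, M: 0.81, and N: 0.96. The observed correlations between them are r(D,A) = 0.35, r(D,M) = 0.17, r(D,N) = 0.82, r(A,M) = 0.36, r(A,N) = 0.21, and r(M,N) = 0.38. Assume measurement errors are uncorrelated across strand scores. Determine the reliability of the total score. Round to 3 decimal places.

0.956

Var(D+A+M+N) = 4 + 2·[0.35 + 0.17 + 0.82 + 0.36 + 0.21 + 0.38] = 4 + 4.58 = 8.58.
With uncorrelated errors the cross-covariances are all true-score covariance, so they carry over unchanged; only the diagonal terms shrink to ρᵢσᵢ².
True-score variance = [0.95 + 0.90 + 0.81 + 0.96] + 4.58 = 3.62 + 4.58 = 8.2.
Reliability = 8.2 / 8.58 = 0.956.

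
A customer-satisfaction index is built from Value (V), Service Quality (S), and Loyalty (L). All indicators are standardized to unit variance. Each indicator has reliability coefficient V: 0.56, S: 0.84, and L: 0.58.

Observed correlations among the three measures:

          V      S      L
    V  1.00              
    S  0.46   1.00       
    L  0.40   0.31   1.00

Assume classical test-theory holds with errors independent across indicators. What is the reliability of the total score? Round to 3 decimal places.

Var(V+S+L) = 3 + 2·[0.46 + 0.40 + 0.31] = 3 + 2.34 = 5.34.
With uncorrelated errors the cross-covariances are all true-score covariance, so they carry over unchanged; only the diagonal terms shrink to ρᵢσᵢ².
True-score variance = [0.56 + 0.84 + 0.58] + 2.34 = 1.98 + 2.34 = 4.32.
Reliability = 4.32 / 5.34 = 0.809.

0.809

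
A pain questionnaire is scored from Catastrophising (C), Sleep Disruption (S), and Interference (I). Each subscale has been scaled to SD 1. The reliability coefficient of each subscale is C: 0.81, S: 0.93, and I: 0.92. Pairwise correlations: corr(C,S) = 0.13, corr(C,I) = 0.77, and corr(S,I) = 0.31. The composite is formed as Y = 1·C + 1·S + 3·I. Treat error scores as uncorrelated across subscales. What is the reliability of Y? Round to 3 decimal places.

0.945

Var(Y) = 1 + 1 + 3² + 2·[0.13 + 3·0.77 + 3·0.31] = 11 + 6.74 = 17.74.
Under uncorrelated errors the observed covariances equal the true-score covariances, so only the own-variance terms attenuate.
True-score variance = [0.81 + 0.93 + 3²·0.92] + 6.74 = 10.02 + 6.74 = 16.76.
Reliability = 16.76 / 17.74 = 0.945.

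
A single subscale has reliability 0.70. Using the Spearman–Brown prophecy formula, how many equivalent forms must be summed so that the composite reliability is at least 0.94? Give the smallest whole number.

7

k ≥ ρ*(1−ρ₁)/(ρ₁(1−ρ*)) = 0.94·0.30 / (0.70·0.06) = 6.714.
Smallest integer k = 7.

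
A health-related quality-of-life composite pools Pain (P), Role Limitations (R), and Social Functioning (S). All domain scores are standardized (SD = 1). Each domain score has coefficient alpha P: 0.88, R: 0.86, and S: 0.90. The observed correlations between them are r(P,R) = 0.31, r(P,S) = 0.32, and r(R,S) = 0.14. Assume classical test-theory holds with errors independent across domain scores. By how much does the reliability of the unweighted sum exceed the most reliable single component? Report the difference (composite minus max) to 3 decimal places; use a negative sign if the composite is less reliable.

Var(sum) = 3 + 1.54 = 4.54; true-score variance = 2.64 + 1.54 = 4.18; composite reliability = 0.9207.
Max component reliability = 0.9000.
Difference = 0.9207 − 0.9000 = 0.021.

0.021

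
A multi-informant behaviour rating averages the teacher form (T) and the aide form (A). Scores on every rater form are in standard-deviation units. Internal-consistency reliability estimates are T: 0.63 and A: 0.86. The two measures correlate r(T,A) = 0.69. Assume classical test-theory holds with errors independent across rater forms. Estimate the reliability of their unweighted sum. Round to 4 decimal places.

Var(T+A) = 2 + 2·[0.69] = 2 + 1.38 = 3.38.
Under uncorrelated errors the observed covariances equal the true-score covariances, so only the own-variance terms attenuate.
True-score variance = [0.63 + 0.86] + 1.38 = 1.49 + 1.38 = 2.87.
Reliability = 2.87 / 3.38 = 0.8491.

0.8491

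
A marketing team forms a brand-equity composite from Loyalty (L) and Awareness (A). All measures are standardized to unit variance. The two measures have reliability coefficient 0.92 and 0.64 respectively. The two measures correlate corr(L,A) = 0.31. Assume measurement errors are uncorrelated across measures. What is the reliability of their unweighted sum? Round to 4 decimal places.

Var(L+A) = 2 + 2·[0.31] = 2 + 0.62 = 2.62.
Because errors are independent across components, Cov(Tᵢ,Tⱼ) = Cov(Xᵢ,Xⱼ); the off-diagonal part of the true-score variance is the same as above.
True-score variance = [0.92 + 0.64] + 0.62 = 1.56 + 0.62 = 2.18.
Reliability = 2.18 / 2.62 = 0.8321.

0.8321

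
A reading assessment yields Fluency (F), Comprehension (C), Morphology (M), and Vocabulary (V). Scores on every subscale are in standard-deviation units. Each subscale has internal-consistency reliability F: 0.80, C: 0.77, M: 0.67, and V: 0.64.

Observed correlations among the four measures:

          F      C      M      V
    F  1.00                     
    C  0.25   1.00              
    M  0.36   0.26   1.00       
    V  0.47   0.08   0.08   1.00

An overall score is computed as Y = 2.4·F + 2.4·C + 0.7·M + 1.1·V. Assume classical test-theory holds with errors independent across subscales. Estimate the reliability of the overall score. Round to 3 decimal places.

Var(Y) = 2.4² + 2.4² + 0.7² + 1.1² + 2·[5.76·0.25 + 1.68·0.36 + 2.64·0.47 + 1.68·0.26 + 2.64·0.08 + 0.77·0.08] = 13.22 + 7.9904 = 21.2104.
Because errors are independent across components, Cov(Tᵢ,Tⱼ) = Cov(Xᵢ,Xⱼ); the off-diagonal part of the true-score variance is the same as above.
True-score variance = [2.4²·0.80 + 2.4²·0.77 + 0.7²·0.67 + 1.1²·0.64] + 7.9904 = 10.1459 + 7.9904 = 18.1363.
Reliability = 18.1363 / 21.2104 = 0.855.

0.855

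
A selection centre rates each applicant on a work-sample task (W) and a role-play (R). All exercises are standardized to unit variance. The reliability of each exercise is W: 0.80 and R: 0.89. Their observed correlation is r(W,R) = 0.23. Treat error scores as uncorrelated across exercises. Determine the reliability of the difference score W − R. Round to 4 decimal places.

Var(W−R) = 1 + 1 − 2·0.23 = 2 − 0.46 = 1.54.
With uncorrelated errors the cross-covariances are all true-score covariance, so they carry over unchanged; only the diagonal terms shrink to ρᵢσᵢ².
True-score variance = [0.80 + 0.89] − 0.46 = 1.69 − 0.46 = 1.23.
Reliability = 1.23 / 1.54 = 0.7987.

0.7987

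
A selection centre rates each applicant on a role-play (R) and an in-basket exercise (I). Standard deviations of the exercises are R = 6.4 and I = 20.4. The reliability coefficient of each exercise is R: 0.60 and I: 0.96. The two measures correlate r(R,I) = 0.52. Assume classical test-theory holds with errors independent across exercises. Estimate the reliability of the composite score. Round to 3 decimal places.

Var(R+I) = 6.4² + 20.4² + 2·[6.4·20.4·0.52] = 457.12 + 135.782 = 592.902.
With uncorrelated errors the cross-covariances are all true-score covariance, so they carry over unchanged; only the diagonal terms shrink to ρᵢσᵢ².
True-score variance = [6.4²·0.60 + 20.4²·0.96] + 135.782 = 424.09 + 135.782 = 559.872.
Reliability = 559.872 / 592.902 = 0.944.

0.944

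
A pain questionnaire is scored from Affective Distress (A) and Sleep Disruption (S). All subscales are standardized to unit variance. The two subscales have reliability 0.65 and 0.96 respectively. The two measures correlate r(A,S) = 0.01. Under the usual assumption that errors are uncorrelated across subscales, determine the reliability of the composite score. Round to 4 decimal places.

Var(A+S) = 2 + 2·[0.01] = 2 + 0.02 = 2.02.
Because errors are independent across components, Cov(Tᵢ,Tⱼ) = Cov(Xᵢ,Xⱼ); the off-diagonal part of the true-score variance is the same as above.
True-score variance = [0.65 + 0.96] + 0.02 = 1.61 + 0.02 = 1.63.
Reliability = 1.63 / 2.02 = 0.8069.

0.8069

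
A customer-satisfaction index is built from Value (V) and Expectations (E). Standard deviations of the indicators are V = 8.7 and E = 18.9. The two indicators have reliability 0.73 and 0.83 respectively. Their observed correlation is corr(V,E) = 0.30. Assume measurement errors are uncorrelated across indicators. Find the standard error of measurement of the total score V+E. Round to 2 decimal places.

Var(total) = 432.9 + 98.658 = 531.558.
True-score variance = 351.738 + 98.658 = 450.396, so reliability = 0.8473.
Error variance = 531.558 − 450.396 = 81.162; SEM = √81.162 = 9.01.

9.01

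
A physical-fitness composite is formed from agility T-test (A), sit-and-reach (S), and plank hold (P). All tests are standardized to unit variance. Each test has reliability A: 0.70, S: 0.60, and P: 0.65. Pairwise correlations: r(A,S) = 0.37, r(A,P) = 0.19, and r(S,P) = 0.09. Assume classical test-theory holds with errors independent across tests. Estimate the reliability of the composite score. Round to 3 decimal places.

0.756

Var(A+S+P) = 3 + 2·[0.37 + 0.19 + 0.09] = 3 + 1.3 = 4.3.
Because errors are independent across components, Cov(Tᵢ,Tⱼ) = Cov(Xᵢ,Xⱼ); the off-diagonal part of the true-score variance is the same as above.
True-score variance = [0.70 + 0.60 + 0.65] + 1.3 = 1.95 + 1.3 = 3.25.
Reliability = 3.25 / 4.3 = 0.756.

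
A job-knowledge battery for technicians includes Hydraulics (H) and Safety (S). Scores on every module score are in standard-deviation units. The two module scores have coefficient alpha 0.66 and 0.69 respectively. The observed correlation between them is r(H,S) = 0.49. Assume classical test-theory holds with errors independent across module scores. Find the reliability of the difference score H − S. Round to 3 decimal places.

0.363

Var(H−S) = 1 + 1 − 2·0.49 = 2 − 0.98 = 1.02.
Under uncorrelated errors the observed covariances equal the true-score covariances, so only the own-variance terms attenuate.
True-score variance = [0.66 + 0.69] − 0.98 = 1.35 − 0.98 = 0.37.
Reliability = 0.37 / 1.02 = 0.363.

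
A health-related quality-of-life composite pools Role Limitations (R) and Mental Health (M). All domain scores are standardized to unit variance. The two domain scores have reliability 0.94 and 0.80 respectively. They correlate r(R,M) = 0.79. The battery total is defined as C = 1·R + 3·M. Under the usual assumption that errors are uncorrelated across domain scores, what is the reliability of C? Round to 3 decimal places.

0.874

Var(C) = 1 + 3² + 2·[3·0.79] = 10 + 4.74 = 14.74.
Because errors are independent across components, Cov(Tᵢ,Tⱼ) = Cov(Xᵢ,Xⱼ); the off-diagonal part of the true-score variance is the same as above.
True-score variance = [0.94 + 3²·0.80] + 4.74 = 8.14 + 4.74 = 12.88.
Reliability = 12.88 / 14.74 = 0.874.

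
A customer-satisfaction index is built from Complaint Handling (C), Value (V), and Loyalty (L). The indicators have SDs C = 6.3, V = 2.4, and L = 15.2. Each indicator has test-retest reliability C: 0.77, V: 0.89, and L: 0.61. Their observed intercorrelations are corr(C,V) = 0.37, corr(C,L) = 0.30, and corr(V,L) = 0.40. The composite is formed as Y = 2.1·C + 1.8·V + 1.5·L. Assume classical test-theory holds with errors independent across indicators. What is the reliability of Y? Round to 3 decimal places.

0.759

Var(Y) = 2.1²·6.3² + 1.8²·2.4² + 1.5²·15.2² + 2·[3.78·6.3·2.4·0.37 + 3.15·6.3·15.2·0.30 + 2.7·2.4·15.2·0.40] = 713.535 + 302.077 = 1015.61.
With uncorrelated errors the cross-covariances are all true-score covariance, so they carry over unchanged; only the diagonal terms shrink to ρᵢσᵢ².
True-score variance = [2.1²·6.3²·0.77 + 1.8²·2.4²·0.89 + 1.5²·15.2²·0.61] + 302.077 = 468.487 + 302.077 = 770.564.
Reliability = 770.564 / 1015.61 = 0.759.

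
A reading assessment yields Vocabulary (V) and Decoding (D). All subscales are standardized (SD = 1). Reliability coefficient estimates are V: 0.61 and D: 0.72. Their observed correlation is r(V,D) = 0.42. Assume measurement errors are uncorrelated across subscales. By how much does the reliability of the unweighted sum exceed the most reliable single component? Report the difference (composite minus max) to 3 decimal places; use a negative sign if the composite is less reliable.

Var(sum) = 2 + 0.84 = 2.84; true-score variance = 1.33 + 0.84 = 2.17; composite reliability = 0.7641.
Max component reliability = 0.7200.
Difference = 0.7641 − 0.7200 = 0.044.

0.044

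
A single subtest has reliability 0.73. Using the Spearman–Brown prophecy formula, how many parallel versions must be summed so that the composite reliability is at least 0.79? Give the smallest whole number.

2

k ≥ ρ*(1−ρ₁)/(ρ₁(1−ρ*)) = 0.79·0.27 / (0.73·0.21) = 1.391.
Smallest integer k = 2.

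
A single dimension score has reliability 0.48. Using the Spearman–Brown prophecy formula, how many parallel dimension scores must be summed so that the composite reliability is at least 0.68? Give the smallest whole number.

3

k ≥ ρ*(1−ρ₁)/(ρ₁(1−ρ*)) = 0.68·0.52 / (0.48·0.32) = 2.302.
Smallest integer k = 3.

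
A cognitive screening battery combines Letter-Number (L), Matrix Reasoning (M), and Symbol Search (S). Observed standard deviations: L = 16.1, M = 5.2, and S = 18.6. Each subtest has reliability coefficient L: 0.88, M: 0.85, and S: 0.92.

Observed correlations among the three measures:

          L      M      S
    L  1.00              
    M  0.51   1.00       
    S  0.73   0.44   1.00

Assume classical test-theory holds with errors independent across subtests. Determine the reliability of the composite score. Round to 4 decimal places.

Var(L+M+S) = 16.1² + 5.2² + 18.6² + 2·[16.1·5.2·0.51 + 16.1·18.6·0.73 + 5.2·18.6·0.44] = 632.21 + 607.72 = 1239.93.
With uncorrelated errors the cross-covariances are all true-score covariance, so they carry over unchanged; only the diagonal terms shrink to ρᵢσᵢ².
True-score variance = [16.1²·0.88 + 5.2²·0.85 + 18.6²·0.92] + 607.72 = 569.372 + 607.72 = 1177.09.
Reliability = 1177.09 / 1239.93 = 0.9493.

0.9493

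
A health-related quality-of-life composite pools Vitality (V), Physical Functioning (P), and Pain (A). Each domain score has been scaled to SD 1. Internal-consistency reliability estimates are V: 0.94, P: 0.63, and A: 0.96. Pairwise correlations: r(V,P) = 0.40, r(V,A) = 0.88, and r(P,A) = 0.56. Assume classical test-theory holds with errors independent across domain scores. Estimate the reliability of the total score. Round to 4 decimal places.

0.9296

Var(V+P+A) = 3 + 2·[0.40 + 0.88 + 0.56] = 3 + 3.68 = 6.68.
With uncorrelated errors the cross-covariances are all true-score covariance, so they carry over unchanged; only the diagonal terms shrink to ρᵢσᵢ².
True-score variance = [0.94 + 0.63 + 0.96] + 3.68 = 2.53 + 3.68 = 6.21.
Reliability = 6.21 / 6.68 = 0.9296.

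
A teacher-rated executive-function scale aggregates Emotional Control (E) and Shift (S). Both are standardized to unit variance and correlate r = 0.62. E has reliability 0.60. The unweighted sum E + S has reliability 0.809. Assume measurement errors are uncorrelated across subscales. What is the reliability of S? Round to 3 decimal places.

Var(E+S) = 2 + 2·0.62 = 3.240.
True-score variance = ρ_E + ρ_S + 2·0.62, so 0.809 = (0.60 + ρ_S + 1.24) / 3.240.
ρ_S = 0.809·3.240 − 0.60 − 1.24 = 0.781.

0.781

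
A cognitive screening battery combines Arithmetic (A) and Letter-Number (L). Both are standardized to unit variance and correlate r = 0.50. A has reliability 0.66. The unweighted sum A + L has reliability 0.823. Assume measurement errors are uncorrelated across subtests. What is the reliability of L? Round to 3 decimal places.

0.809

Var(A+L) = 2 + 2·0.50 = 3.000.
True-score variance = ρ_A + ρ_L + 2·0.50, so 0.823 = (0.66 + ρ_L + 1.00) / 3.000.
ρ_L = 0.823·3.000 − 0.66 − 1.00 = 0.809.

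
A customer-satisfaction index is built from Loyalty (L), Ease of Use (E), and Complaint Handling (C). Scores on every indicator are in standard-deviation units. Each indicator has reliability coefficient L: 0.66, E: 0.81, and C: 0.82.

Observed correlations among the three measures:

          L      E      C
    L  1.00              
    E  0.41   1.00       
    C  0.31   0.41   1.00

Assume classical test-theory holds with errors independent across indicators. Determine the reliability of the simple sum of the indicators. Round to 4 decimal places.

Var(L+E+C) = 3 + 2·[0.41 + 0.31 + 0.41] = 3 + 2.26 = 5.26.
Under uncorrelated errors the observed covariances equal the true-score covariances, so only the own-variance terms attenuate.
True-score variance = [0.66 + 0.81 + 0.82] + 2.26 = 2.29 + 2.26 = 4.55.
Reliability = 4.55 / 5.26 = 0.8650.

0.8650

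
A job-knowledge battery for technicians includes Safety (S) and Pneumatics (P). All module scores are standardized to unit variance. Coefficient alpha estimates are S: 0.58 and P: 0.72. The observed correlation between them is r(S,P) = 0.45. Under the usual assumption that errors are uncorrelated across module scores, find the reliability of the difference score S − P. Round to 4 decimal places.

Var(S−P) = 1 + 1 − 2·0.45 = 2 − 0.9 = 1.1.
With uncorrelated errors the cross-covariances are all true-score covariance, so they carry over unchanged; only the diagonal terms shrink to ρᵢσᵢ².
True-score variance = [0.58 + 0.72] − 0.9 = 1.3 − 0.9 = 0.4.
Reliability = 0.4 / 1.1 = 0.3636.

0.3636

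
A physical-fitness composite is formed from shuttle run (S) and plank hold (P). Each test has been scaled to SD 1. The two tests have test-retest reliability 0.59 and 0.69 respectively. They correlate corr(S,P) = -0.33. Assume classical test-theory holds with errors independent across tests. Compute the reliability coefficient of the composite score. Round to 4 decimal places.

0.4627

Var(S+P) = 2 + 2·[(-0.33)] = 2 − 0.66 = 1.34.
Under uncorrelated errors the observed covariances equal the true-score covariances, so only the own-variance terms attenuate.
True-score variance = [0.59 + 0.69] − 0.66 = 1.28 − 0.66 = 0.62.
Reliability = 0.62 / 1.34 = 0.4627.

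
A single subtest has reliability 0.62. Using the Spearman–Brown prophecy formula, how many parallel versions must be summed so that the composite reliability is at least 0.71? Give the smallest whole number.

2

k ≥ ρ*(1−ρ₁)/(ρ₁(1−ρ*)) = 0.71·0.38 / (0.62·0.29) = 1.501.
Smallest integer k = 2.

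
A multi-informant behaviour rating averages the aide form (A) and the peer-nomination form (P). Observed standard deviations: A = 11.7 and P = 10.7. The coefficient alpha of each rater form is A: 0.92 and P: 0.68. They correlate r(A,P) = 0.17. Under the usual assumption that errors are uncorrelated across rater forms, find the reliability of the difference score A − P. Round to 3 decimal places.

0.772

Var(A−P) = 11.7² + 10.7² − 2·11.7·10.7·0.17 = 251.38 − 42.5646 = 208.815.
Because errors are independent across components, Cov(Tᵢ,Tⱼ) = Cov(Xᵢ,Xⱼ); the off-diagonal part of the true-score variance is the same as above.
True-score variance = [11.7²·0.92 + 10.7²·0.68] − 42.5646 = 203.792 − 42.5646 = 161.227.
Reliability = 161.227 / 208.815 = 0.772.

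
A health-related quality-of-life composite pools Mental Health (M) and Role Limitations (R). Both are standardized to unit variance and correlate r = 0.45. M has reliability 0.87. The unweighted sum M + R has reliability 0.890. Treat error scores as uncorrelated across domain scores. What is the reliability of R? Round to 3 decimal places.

Var(M+R) = 2 + 2·0.45 = 2.900.
True-score variance = ρ_M + ρ_R + 2·0.45, so 0.890 = (0.87 + ρ_R + 0.90) / 2.900.
ρ_R = 0.890·2.900 − 0.87 − 0.90 = 0.811.

0.811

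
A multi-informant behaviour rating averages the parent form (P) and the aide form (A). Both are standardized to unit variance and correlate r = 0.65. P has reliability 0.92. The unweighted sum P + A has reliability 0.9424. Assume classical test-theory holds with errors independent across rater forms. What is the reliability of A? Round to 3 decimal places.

Var(P+A) = 2 + 2·0.65 = 3.300.
True-score variance = ρ_P + ρ_A + 2·0.65, so 0.9424 = (0.92 + ρ_A + 1.30) / 3.300.
ρ_A = 0.9424·3.300 − 0.92 − 1.30 = 0.890.

0.890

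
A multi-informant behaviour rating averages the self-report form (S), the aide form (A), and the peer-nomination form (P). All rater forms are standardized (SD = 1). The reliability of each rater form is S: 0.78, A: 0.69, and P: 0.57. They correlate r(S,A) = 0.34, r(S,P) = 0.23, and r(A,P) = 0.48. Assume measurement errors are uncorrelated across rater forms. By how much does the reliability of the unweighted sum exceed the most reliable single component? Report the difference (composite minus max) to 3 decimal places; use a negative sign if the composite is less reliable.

0.032

Var(sum) = 3 + 2.1 = 5.1; true-score variance = 2.04 + 2.1 = 4.14; composite reliability = 0.8118.
Max component reliability = 0.7800.
Difference = 0.8118 − 0.7800 = 0.032.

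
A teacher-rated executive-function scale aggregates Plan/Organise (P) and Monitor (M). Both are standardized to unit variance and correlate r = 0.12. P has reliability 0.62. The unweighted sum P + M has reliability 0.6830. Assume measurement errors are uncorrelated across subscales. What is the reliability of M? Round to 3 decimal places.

Var(P+M) = 2 + 2·0.12 = 2.240.
True-score variance = ρ_P + ρ_M + 2·0.12, so 0.6830 = (0.62 + ρ_M + 0.24) / 2.240.
ρ_M = 0.6830·2.240 − 0.62 − 0.24 = 0.670.

0.670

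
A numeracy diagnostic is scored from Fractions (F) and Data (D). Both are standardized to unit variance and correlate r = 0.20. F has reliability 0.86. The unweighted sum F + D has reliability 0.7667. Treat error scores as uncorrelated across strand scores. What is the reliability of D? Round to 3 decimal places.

Var(F+D) = 2 + 2·0.20 = 2.400.
True-score variance = ρ_F + ρ_D + 2·0.20, so 0.7667 = (0.86 + ρ_D + 0.40) / 2.400.
ρ_D = 0.7667·2.400 − 0.86 − 0.40 = 0.580.

0.580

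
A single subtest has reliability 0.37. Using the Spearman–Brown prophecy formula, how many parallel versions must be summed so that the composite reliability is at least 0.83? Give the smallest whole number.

9

k ≥ ρ*(1−ρ₁)/(ρ₁(1−ρ*)) = 0.83·0.63 / (0.37·0.17) = 8.313.
Smallest integer k = 9.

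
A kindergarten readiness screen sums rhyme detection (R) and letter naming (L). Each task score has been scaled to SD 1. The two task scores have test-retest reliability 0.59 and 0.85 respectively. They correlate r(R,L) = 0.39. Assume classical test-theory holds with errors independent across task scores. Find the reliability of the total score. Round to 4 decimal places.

0.7986

Var(R+L) = 2 + 2·[0.39] = 2 + 0.78 = 2.78.
With uncorrelated errors the cross-covariances are all true-score covariance, so they carry over unchanged; only the diagonal terms shrink to ρᵢσᵢ².
True-score variance = [0.59 + 0.85] + 0.78 = 1.44 + 0.78 = 2.22.
Reliability = 2.22 / 2.78 = 0.7986.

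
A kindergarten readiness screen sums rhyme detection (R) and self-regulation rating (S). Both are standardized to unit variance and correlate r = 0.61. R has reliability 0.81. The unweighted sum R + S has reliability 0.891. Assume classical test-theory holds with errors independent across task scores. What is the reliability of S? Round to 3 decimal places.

Var(R+S) = 2 + 2·0.61 = 3.220.
True-score variance = ρ_R + ρ_S + 2·0.61, so 0.891 = (0.81 + ρ_S + 1.22) / 3.220.
ρ_S = 0.891·3.220 − 0.81 − 1.22 = 0.839.

0.839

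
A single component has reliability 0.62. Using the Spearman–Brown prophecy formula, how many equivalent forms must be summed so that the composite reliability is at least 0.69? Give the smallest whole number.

2

k ≥ ρ*(1−ρ₁)/(ρ₁(1−ρ*)) = 0.69·0.38 / (0.62·0.31) = 1.364.
Smallest integer k = 2.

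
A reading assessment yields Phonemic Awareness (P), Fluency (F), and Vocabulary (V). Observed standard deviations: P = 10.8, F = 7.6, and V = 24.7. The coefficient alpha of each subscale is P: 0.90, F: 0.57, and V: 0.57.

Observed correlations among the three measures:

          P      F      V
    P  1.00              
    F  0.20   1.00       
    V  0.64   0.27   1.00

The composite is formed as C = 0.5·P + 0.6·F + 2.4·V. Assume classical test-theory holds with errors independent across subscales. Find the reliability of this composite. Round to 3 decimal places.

Var(C) = 0.5²·10.8² + 0.6²·7.6² + 2.4²·24.7² + 2·[0.3·10.8·7.6·0.20 + 1.2·10.8·24.7·0.64 + 1.44·7.6·24.7·0.27] = 3564.07 + 565.564 = 4129.64.
With uncorrelated errors the cross-covariances are all true-score covariance, so they carry over unchanged; only the diagonal terms shrink to ρᵢσᵢ².
True-score variance = [0.5²·10.8²·0.90 + 0.6²·7.6²·0.57 + 2.4²·24.7²·0.57] + 565.564 = 2041.14 + 565.564 = 2606.71.
Reliability = 2606.71 / 4129.64 = 0.631.

0.631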